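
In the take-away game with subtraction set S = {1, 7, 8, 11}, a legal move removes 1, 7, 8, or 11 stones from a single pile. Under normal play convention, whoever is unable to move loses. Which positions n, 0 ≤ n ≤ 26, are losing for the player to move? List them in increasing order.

G(0) = 0
G(1) = mex{0} = 1
G(2) = mex{1} = 0
G(3) = mex{0} = 1
G(4) = mex{1} = 0
G(5) = mex{0} = 1
G(6) = mex{1} = 0
G(7) = mex{0,0} = 1
G(8) = mex{1,1,0} = 2
G(9) = mex{2,0,1} = 3
G(10) = mex{3,1,0} = 2
G(11) = mex{2,0,1,0} = 3
G(12) = mex{3,1,0,1} = 2
G(13) = mex{2,0,1,0} = 3
G(14) = mex{3,1,0,1} = 2
G(15) = mex{2,2,1,0} = 3
G(16) = mex{3,3,2,1} = 0
G(17) = mex{0,2,3,0} = 1
G(18) = mex{1,3,2,1} = 0
G(19) = mex{0,2,3,2} = 1
G(20) = mex{1,3,2,3} = 0
G(21) = mex{0,2,3,2} = 1
G(22) = mex{1,3,2,3} = 0
G(23) = mex{0,0,3,2} = 1
G(24) = mex{1,1,0,3} = 2
G(25) = mex{2,0,1,2} = 3
G(26) = mex{3,1,0,3} = 2
P-positions are exactly the n with G(n) = 0.

0, 2, 4, 6, 16, 18, 20, 22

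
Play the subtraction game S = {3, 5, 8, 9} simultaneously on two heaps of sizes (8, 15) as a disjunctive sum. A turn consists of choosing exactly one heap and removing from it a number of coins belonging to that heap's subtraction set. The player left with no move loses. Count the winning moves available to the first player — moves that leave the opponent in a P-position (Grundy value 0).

All heaps use S = {3, 5, 8, 9}:
n :  0  1  2  3  4  5  6  7  8  9 10 11 12 13 14 15
G :  0  0  0  1  1  1  2  2  2  3  3  3  0  0  0  1
Heap A: G(8) = 2.
Heap B: G(15) = 1.
Combined Grundy value = 2 ⊕ 1 = 3.
A winning move leaves total XOR = 0, i.e. changes one component's Grundy value g to g ⊕ X where X is the current total.
Heap A: need g' = 2⊕3 = 1. Options: 8−3→G=1, 8−5→G=1, 8−8→G=0. Hits: 2.
Heap B: need g' = 1⊕3 = 2. Options: 15−3→G=0, 15−5→G=3, 15−8→G=2, 15−9→G=2. Hits: 2.

4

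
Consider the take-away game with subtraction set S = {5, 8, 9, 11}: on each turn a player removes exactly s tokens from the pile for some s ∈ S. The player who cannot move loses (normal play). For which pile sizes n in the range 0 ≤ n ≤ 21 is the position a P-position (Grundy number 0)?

0, 1, 2, 3, 4, 16, 17, 18, 19, 20

n :  0  1  2  3  4  5  6  7  8  9 10 11 12 13 14 15 16 17 18 19 20 21
G :  0  0  0  0  0  1  1  1  1  1  2  2  2  2  2  3  0  0  0  0  0  1
P-positions are exactly the n with G(n) = 0.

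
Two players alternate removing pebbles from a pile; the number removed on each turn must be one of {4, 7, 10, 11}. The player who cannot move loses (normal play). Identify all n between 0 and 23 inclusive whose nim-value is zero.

0, 1, 2, 3, 15, 16, 17, 18

G(0) = 0
G(1) = mex{} = 0
G(2) = mex{} = 0
G(3) = mex{} = 0
G(4) = mex{0} = 1
G(5) = mex{0} = 1
G(6) = mex{0} = 1
G(7) = mex{0,0} = 1
G(8) = mex{1,0} = 2
G(9) = mex{1,0} = 2
G(10) = mex{1,0,0} = 2
G(11) = mex{1,1,0,0} = 2
G(12) = mex{2,1,0,0} = 3
G(13) = mex{2,1,0,0} = 3
G(14) = mex{2,1,1,0} = 3
G(15) = mex{2,2,1,1} = 0
G(16) = mex{3,2,1,1} = 0
G(17) = mex{3,2,1,1} = 0
G(18) = mex{3,2,2,1} = 0
G(19) = mex{0,3,2,2} = 1
G(20) = mex{0,3,2,2} = 1
G(21) = mex{0,3,2,2} = 1
G(22) = mex{0,0,3,2} = 1
G(23) = mex{1,0,3,3} = 2
P-positions are exactly the n with G(n) = 0.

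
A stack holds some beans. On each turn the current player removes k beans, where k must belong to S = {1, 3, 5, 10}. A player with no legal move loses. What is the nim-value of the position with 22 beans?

1

G(0) = 0
G(1) = mex{0} = 1
G(2) = mex{1} = 0
G(3) = mex{0,0} = 1
G(4) = mex{1,1} = 0
G(5) = mex{0,0,0} = 1
G(6) = mex{1,1,1} = 0
G(7) = mex{0,0,0} = 1
G(8) = mex{1,1,1} = 0
G(9) = mex{0,0,0} = 1
G(10) = mex{1,1,1,0} = 2
G(11) = mex{2,0,0,1} = 3
G(12) = mex{3,1,1,0} = 2
G(13) = mex{2,2,0,1} = 3
G(14) = mex{3,3,1,0} = 2
G(15) = mex{2,2,2,1} = 0
G(16) = mex{0,3,3,0} = 1
G(17) = mex{1,2,2,1} = 0
G(18) = mex{0,0,3,0} = 1
G(19) = mex{1,1,2,1} = 0
G(20) = mex{0,0,0,2} = 1
G(21) = mex{1,1,1,3} = 0
G(22) = mex{0,0,0,2} = 1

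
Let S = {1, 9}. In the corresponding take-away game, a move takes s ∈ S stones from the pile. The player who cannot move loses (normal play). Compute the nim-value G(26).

0

G(0) = 0
G(1) = mex{0} = 1
G(2) = mex{1} = 0
G(3) = mex{0} = 1
G(4) = mex{1} = 0
G(5) = mex{0} = 1
G(6) = mex{1} = 0
G(7) = mex{0} = 1
G(8) = mex{1} = 0
G(9) = mex{0,0} = 1
G(10) = mex{1,1} = 0
G(11) = mex{0,0} = 1
G(12) = mex{1,1} = 0
G(13) = mex{0,0} = 1
G(14) = mex{1,1} = 0
G(15) = mex{0,0} = 1
G(16) = mex{1,1} = 0
G(17) = mex{0,0} = 1
G(18) = mex{1,1} = 0
G(19) = mex{0,0} = 1
G(20) = mex{1,1} = 0
G(21) = mex{0,0} = 1
G(22) = mex{1,1} = 0
G(23) = mex{0,0} = 1
G(24) = mex{1,1} = 0
G(25) = mex{0,0} = 1
G(26) = mex{1,1} = 0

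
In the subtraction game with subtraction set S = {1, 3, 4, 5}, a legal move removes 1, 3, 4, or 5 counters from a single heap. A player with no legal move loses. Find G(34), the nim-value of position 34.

0

n :  0  1  2  3  4  5  6  7  8  9 10 11 12 13 14 15 16 17 18 19 20 21 22 23 24 25 26 27 28 29 30 31 32 33 34
G :  0  1  0  1  2  3  2  3  0  1  0  1  2  3  2  3  0  1  0  1  2  3  2  3  0  1  0  1  2  3  2  3  0  1  0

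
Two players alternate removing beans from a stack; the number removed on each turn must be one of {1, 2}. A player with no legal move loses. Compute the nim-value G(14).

G(0) = 0
G(1) = mex{0} = 1
G(2) = mex{1,0} = 2
G(3) = mex{2,1} = 0
G(4) = mex{0,2} = 1
G(5) = mex{1,0} = 2
G(6) = mex{2,1} = 0
G(7) = mex{0,2} = 1
G(8) = mex{1,0} = 2
G(9) = mex{2,1} = 0
G(10) = mex{0,2} = 1
G(11) = mex{1,0} = 2
G(12) = mex{2,1} = 0
G(13) = mex{0,2} = 1
G(14) = mex{1,0} = 2

2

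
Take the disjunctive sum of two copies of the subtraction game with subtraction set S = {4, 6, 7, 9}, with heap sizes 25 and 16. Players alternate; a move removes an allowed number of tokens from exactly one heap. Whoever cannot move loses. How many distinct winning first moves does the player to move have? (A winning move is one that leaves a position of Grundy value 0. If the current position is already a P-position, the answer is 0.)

2

All heaps use S = {4, 6, 7, 9}:
n :  0  1  2  3  4  5  6  7  8  9 10 11 12 13 14 15 16 17 18 19 20 21 22 23 24 25
G :  0  0  0  0  1  1  1  1  2  2  2  2  3  0  0  0  0  1  1  1  1  2  2  2  2  3
Heap A: G(25) = 3.
Heap B: G(16) = 0.
Combined Grundy value = 3 ⊕ 0 = 3.
A winning move leaves total XOR = 0, i.e. changes one component's Grundy value g to g ⊕ X where X is the current total.
Heap A: need g' = 3⊕3 = 0. Options: 25−4→G=2, 25−6→G=1, 25−7→G=1, 25−9→G=0. Hits: 1.
Heap B: need g' = 0⊕3 = 3. Options: 16−4→G=3, 16−6→G=2, 16−7→G=2, 16−9→G=1. Hits: 1.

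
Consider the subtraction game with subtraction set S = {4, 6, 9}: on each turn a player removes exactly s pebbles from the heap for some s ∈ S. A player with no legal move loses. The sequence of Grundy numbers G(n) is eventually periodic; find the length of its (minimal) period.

n :  0  1  2  3  4  5  6  7  8  9 10 11 12 13 14 15 16 17 18 19 20 21 22 23 24 25 26 27
G :  0  0  0  0  1  1  1  1  2  2  2  2  3  0  0  0  0  1  1  1  1  2  2  2  2  3  0  0
G(n+13) = G(n) holds for n = 0,…,8 (a full window of length max(S) = 9), so the sequence is purely periodic with period 13.

13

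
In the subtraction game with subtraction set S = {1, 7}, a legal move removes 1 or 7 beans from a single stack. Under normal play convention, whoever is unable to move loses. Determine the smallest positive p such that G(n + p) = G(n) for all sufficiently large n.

G(0) = 0
G(1) = mex{0} = 1
G(2) = mex{1} = 0
G(3) = mex{0} = 1
G(4) = mex{1} = 0
G(5) = mex{0} = 1
G(6) = mex{1} = 0
G(7) = mex{0,0} = 1
G(8) = mex{1,1} = 0
G(9) = mex{0,0} = 1
G(10) = mex{1,1} = 0
G(11) = mex{0,0} = 1
G(12) = mex{1,1} = 0
G(13) = mex{0,0} = 1
G(14) = mex{1,1} = 0
G(n+2) = G(n) holds for n = 0,…,6 (a full window of length max(S) = 7), so the sequence is purely periodic with period 2.

2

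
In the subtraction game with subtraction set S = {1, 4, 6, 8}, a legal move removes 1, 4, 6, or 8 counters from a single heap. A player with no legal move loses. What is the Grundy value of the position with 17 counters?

G(0) = 0
G(1) = mex{0} = 1
G(2) = mex{1} = 0
G(3) = mex{0} = 1
G(4) = mex{1,0} = 2
G(5) = mex{2,1} = 0
G(6) = mex{0,0,0} = 1
G(7) = mex{1,1,1} = 0
G(8) = mex{0,2,0,0} = 1
G(9) = mex{1,0,1,1} = 2
G(10) = mex{2,1,2,0} = 3
G(11) = mex{3,0,0,1} = 2
G(12) = mex{2,1,1,2} = 0
G(13) = mex{0,2,0,0} = 1
G(14) = mex{1,3,1,1} = 0
G(15) = mex{0,2,2,0} = 1
G(16) = mex{1,0,3,1} = 2
G(17) = mex{2,1,2,2} = 0

0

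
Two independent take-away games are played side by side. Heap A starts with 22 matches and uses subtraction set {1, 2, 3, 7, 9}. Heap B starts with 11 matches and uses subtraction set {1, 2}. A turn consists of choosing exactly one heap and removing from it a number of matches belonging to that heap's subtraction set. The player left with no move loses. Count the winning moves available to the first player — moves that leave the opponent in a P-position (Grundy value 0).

Heap A, S = {1, 2, 3, 7, 9}:
n :  0  1  2  3  4  5  6  7  8  9 10 11 12 13 14 15 16 17 18 19 20 21 22
G :  0  1  2  3  0  1  2  3  0  1  2  3  0  1  2  3  0  1  2  3  0  1  2
G_A(22) = 2.
Heap B, S = {1, 2}:
n :  0  1  2  3  4  5  6  7  8  9 10 11
G :  0  1  2  0  1  2  0  1  2  0  1  2
G_B(11) = 2.
Combined Grundy value = 2 ⊕ 2 = 0.
A winning move leaves total XOR = 0, i.e. changes one component's Grundy value g to g ⊕ X where X is the current total.
Heap A: target g' = 2⊕0 = 2, but every legal move changes the Grundy value (mex property), so 0 moves.
Heap B: target g' = 2⊕0 = 2, but every legal move changes the Grundy value (mex property), so 0 moves.

0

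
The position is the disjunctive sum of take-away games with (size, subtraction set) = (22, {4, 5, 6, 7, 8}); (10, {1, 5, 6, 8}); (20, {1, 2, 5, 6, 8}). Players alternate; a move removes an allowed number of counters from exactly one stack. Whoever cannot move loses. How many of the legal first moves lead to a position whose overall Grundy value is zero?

Stack A, S = {4, 5, 6, 7, 8}:
G(0) = 0
G(1) = mex{} = 0
G(2) = mex{} = 0
G(3) = mex{} = 0
G(4) = mex{0} = 1
G(5) = mex{0,0} = 1
G(6) = mex{0,0,0} = 1
G(7) = mex{0,0,0,0} = 1
G(8) = mex{1,0,0,0,0} = 2
G(9) = mex{1,1,0,0,0} = 2
G(10) = mex{1,1,1,0,0} = 2
G(11) = mex{1,1,1,1,0} = 2
G(12) = mex{2,1,1,1,1} = 0
G(13) = mex{2,2,1,1,1} = 0
G(14) = mex{2,2,2,1,1} = 0
G(15) = mex{2,2,2,2,1} = 0
G(16) = mex{0,2,2,2,2} = 1
G(17) = mex{0,0,2,2,2} = 1
G(18) = mex{0,0,0,2,2} = 1
G(19) = mex{0,0,0,0,2} = 1
G(20) = mex{1,0,0,0,0} = 2
G(21) = mex{1,1,0,0,0} = 2
G(22) = mex{1,1,1,0,0} = 2
G_A(22) = 2.
Stack B, S = {1, 5, 6, 8}:
G(0) = 0
G(1) = mex{0} = 1
G(2) = mex{1} = 0
G(3) = mex{0} = 1
G(4) = mex{1} = 0
G(5) = mex{0,0} = 1
G(6) = mex{1,1,0} = 2
G(7) = mex{2,0,1} = 3
G(8) = mex{3,1,0,0} = 2
G(9) = mex{2,0,1,1} = 3
G(10) = mex{3,1,0,0} = 2
G_B(10) = 2.
Stack C, S = {1, 2, 5, 6, 8}:
n :  0  1  2  3  4  5  6  7  8  9 10 11 12 13 14 15 16 17 18 19 20
G :  0  1  2  0  1  2  3  0  1  2  0  1  2  3  0  1  2  0  1  2  3
G_C(20) = 3.
Combined Grundy value = 2 ⊕ 2 ⊕ 3 = 3.
A winning move leaves total XOR = 0, i.e. changes one component's Grundy value g to g ⊕ X where X is the current total.
Stack A: need g' = 2⊕3 = 1. Options: 22−4→G=1, 22−5→G=1, 22−6→G=1, 22−7→G=0, 22−8→G=0. Hits: 3.
Stack B: need g' = 2⊕3 = 1. Options: 10−1→G=3, 10−5→G=1, 10−6→G=0, 10−8→G=0. Hits: 1.
Stack C: need g' = 3⊕3 = 0. Options: 20−1→G=2, 20−2→G=1, 20−5→G=1, 20−6→G=0, 20−8→G=2. Hits: 1.

5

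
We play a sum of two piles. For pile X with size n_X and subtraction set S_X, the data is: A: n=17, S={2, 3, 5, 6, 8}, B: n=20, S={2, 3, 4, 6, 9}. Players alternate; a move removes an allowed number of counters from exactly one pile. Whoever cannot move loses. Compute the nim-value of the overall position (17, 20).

Pile A, S = {2, 3, 5, 6, 8}:
n :  0  1  2  3  4  5  6  7  8  9 10 11 12 13 14 15 16 17
G :  0  0  1  1  2  2  3  3  4  4  0  0  1  1  2  2  3  3
G_A(17) = 3.
Pile B, S = {2, 3, 4, 6, 9}:
G(0) = 0
G(1) = mex{} = 0
G(2) = mex{0} = 1
G(3) = mex{0,0} = 1
G(4) = mex{1,0,0} = 2
G(5) = mex{1,1,0} = 2
G(6) = mex{2,1,1,0} = 3
G(7) = mex{2,2,1,0} = 3
G(8) = mex{3,2,2,1} = 0
G(9) = mex{3,3,2,1,0} = 4
G(10) = mex{0,3,3,2,0} = 1
G(11) = mex{4,0,3,2,1} = 5
G(12) = mex{1,4,0,3,1} = 2
G(13) = mex{5,1,4,3,2} = 0
G(14) = mex{2,5,1,0,2} = 3
G(15) = mex{0,2,5,4,3} = 1
G(16) = mex{3,0,2,1,3} = 4
G(17) = mex{1,3,0,5,0} = 2
G(18) = mex{4,1,3,2,4} = 0
G(19) = mex{2,4,1,0,1} = 3
G(20) = mex{0,2,4,3,5} = 1
G_B(20) = 1.
Combined Grundy value = 3 ⊕ 1 = 2.

2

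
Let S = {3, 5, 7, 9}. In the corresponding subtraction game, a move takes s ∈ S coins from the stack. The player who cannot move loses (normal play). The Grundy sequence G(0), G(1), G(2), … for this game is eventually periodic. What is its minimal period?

G(0) = 0
G(1) = mex{} = 0
G(2) = mex{} = 0
G(3) = mex{0} = 1
G(4) = mex{0} = 1
G(5) = mex{0,0} = 1
G(6) = mex{1,0} = 2
G(7) = mex{1,0,0} = 2
G(8) = mex{1,1,0} = 2
G(9) = mex{2,1,0,0} = 3
G(10) = mex{2,1,1,0} = 3
G(11) = mex{2,2,1,0} = 3
G(12) = mex{3,2,1,1} = 0
G(13) = mex{3,2,2,1} = 0
G(14) = mex{3,3,2,1} = 0
G(15) = mex{0,3,2,2} = 1
G(16) = mex{0,3,3,2} = 1
G(17) = mex{0,0,3,2} = 1
G(18) = mex{1,0,3,3} = 2
G(19) = mex{1,0,0,3} = 2
G(20) = mex{1,1,0,3} = 2
G(21) = mex{2,1,0,0} = 3
G(22) = mex{2,1,1,0} = 3
G(23) = mex{2,2,1,0} = 3
G(24) = mex{3,2,1,1} = 0
G(25) = mex{3,2,2,1} = 0
G(n+12) = G(n) holds for n = 0,…,8 (a full window of length max(S) = 9), so the sequence is purely periodic with period 12.

12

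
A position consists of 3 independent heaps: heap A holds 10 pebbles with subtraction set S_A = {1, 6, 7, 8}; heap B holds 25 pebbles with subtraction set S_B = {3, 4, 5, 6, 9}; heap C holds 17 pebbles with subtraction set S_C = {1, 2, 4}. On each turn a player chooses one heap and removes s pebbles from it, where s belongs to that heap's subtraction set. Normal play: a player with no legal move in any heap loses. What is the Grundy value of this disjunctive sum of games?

Heap A, S = {1, 6, 7, 8}:
G(0) = 0
G(1) = mex{0} = 1
G(2) = mex{1} = 0
G(3) = mex{0} = 1
G(4) = mex{1} = 0
G(5) = mex{0} = 1
G(6) = mex{1,0} = 2
G(7) = mex{2,1,0} = 3
G(8) = mex{3,0,1,0} = 2
G(9) = mex{2,1,0,1} = 3
G(10) = mex{3,0,1,0} = 2
G_A(10) = 2.
Heap B, S = {3, 4, 5, 6, 9}:
G(0) = 0
G(1) = mex{} = 0
G(2) = mex{} = 0
G(3) = mex{0} = 1
G(4) = mex{0,0} = 1
G(5) = mex{0,0,0} = 1
G(6) = mex{1,0,0,0} = 2
G(7) = mex{1,1,0,0} = 2
G(8) = mex{1,1,1,0} = 2
G(9) = mex{2,1,1,1,0} = 3
G(10) = mex{2,2,1,1,0} = 3
G(11) = mex{2,2,2,1,0} = 3
G(12) = mex{3,2,2,2,1} = 0
G(13) = mex{3,3,2,2,1} = 0
G(14) = mex{3,3,3,2,1} = 0
G(15) = mex{0,3,3,3,2} = 1
G(16) = mex{0,0,3,3,2} = 1
G(17) = mex{0,0,0,3,2} = 1
G(18) = mex{1,0,0,0,3} = 2
G(19) = mex{1,1,0,0,3} = 2
G(20) = mex{1,1,1,0,3} = 2
G(21) = mex{2,1,1,1,0} = 3
G(22) = mex{2,2,1,1,0} = 3
G(23) = mex{2,2,2,1,0} = 3
G(24) = mex{3,2,2,2,1} = 0
G(25) = mex{3,3,2,2,1} = 0
G_B(25) = 0.
Heap C, S = {1, 2, 4}:
G(0) = 0
G(1) = mex{0} = 1
G(2) = mex{1,0} = 2
G(3) = mex{2,1} = 0
G(4) = mex{0,2,0} = 1
G(5) = mex{1,0,1} = 2
G(6) = mex{2,1,2} = 0
G(7) = mex{0,2,0} = 1
G(8) = mex{1,0,1} = 2
G(9) = mex{2,1,2} = 0
G(10) = mex{0,2,0} = 1
G(11) = mex{1,0,1} = 2
G(12) = mex{2,1,2} = 0
G(13) = mex{0,2,0} = 1
G(14) = mex{1,0,1} = 2
G(15) = mex{2,1,2} = 0
G(16) = mex{0,2,0} = 1
G(17) = mex{1,0,1} = 2
G_C(17) = 2.
Combined Grundy value = 2 ⊕ 0 ⊕ 2 = 0.

0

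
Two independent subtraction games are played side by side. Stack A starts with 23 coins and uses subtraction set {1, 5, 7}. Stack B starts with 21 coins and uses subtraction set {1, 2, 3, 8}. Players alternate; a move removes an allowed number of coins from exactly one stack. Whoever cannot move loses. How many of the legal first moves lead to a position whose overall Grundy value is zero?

Stack A, S = {1, 5, 7}:
G(0) = 0
G(1) = mex{0} = 1
G(2) = mex{1} = 0
G(3) = mex{0} = 1
G(4) = mex{1} = 0
G(5) = mex{0,0} = 1
G(6) = mex{1,1} = 0
G(7) = mex{0,0,0} = 1
G(8) = mex{1,1,1} = 0
G(9) = mex{0,0,0} = 1
G(10) = mex{1,1,1} = 0
G(11) = mex{0,0,0} = 1
G(12) = mex{1,1,1} = 0
G(13) = mex{0,0,0} = 1
G(14) = mex{1,1,1} = 0
G(15) = mex{0,0,0} = 1
G(16) = mex{1,1,1} = 0
G(17) = mex{0,0,0} = 1
G(18) = mex{1,1,1} = 0
G(19) = mex{0,0,0} = 1
G(20) = mex{1,1,1} = 0
G(21) = mex{0,0,0} = 1
G(22) = mex{1,1,1} = 0
G(23) = mex{0,0,0} = 1
G_A(23) = 1.
Stack B, S = {1, 2, 3, 8}:
G(0) = 0
G(1) = mex{0} = 1
G(2) = mex{1,0} = 2
G(3) = mex{2,1,0} = 3
G(4) = mex{3,2,1} = 0
G(5) = mex{0,3,2} = 1
G(6) = mex{1,0,3} = 2
G(7) = mex{2,1,0} = 3
G(8) = mex{3,2,1,0} = 4
G(9) = mex{4,3,2,1} = 0
G(10) = mex{0,4,3,2} = 1
G(11) = mex{1,0,4,3} = 2
G(12) = mex{2,1,0,0} = 3
G(13) = mex{3,2,1,1} = 0
G(14) = mex{0,3,2,2} = 1
G(15) = mex{1,0,3,3} = 2
G(16) = mex{2,1,0,4} = 3
G(17) = mex{3,2,1,0} = 4
G(18) = mex{4,3,2,1} = 0
G(19) = mex{0,4,3,2} = 1
G(20) = mex{1,0,4,3} = 2
G(21) = mex{2,1,0,0} = 3
G_B(21) = 3.
Combined Grundy value = 1 ⊕ 3 = 2.
A winning move leaves total XOR = 0, i.e. changes one component's Grundy value g to g ⊕ X where X is the current total.
Stack A: need g' = 1⊕2 = 3. Options: 23−1→G=0, 23−5→G=0, 23−7→G=0. Hits: 0.
Stack B: need g' = 3⊕2 = 1. Options: 21−1→G=2, 21−2→G=1, 21−3→G=0, 21−8→G=0. Hits: 1.

1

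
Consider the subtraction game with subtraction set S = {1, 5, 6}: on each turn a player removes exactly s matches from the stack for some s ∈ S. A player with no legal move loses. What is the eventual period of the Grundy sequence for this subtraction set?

n :  0  1  2  3  4  5  6  7  8  9 10 11 12 13 14 15 16 17 18 19 20 21 22 23
G :  0  1  0  1  0  1  2  3  2  3  2  0  1  0  1  0  1  2  3  2  3  2  0  1
G(n+11) = G(n) holds for n = 0,…,5 (a full window of length max(S) = 6), so the sequence is purely periodic with period 11.

11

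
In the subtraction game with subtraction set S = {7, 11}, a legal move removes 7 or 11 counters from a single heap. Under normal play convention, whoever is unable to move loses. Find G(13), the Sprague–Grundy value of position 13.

n :  0  1  2  3  4  5  6  7  8  9 10 11 12 13
G :  0  0  0  0  0  0  0  1  1  1  1  1  1  1

1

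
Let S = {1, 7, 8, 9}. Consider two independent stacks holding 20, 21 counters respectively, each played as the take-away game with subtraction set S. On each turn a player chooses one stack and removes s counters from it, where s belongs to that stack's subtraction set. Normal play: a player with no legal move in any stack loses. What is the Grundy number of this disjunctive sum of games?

1

All stacks use S = {1, 7, 8, 9}:
n :  0  1  2  3  4  5  6  7  8  9 10 11 12 13 14 15 16 17 18 19 20 21
G :  0  1  0  1  0  1  0  1  2  3  2  3  2  3  2  3  0  1  0  1  0  1
Stack A: G(20) = 0.
Stack B: G(21) = 1.
Combined Grundy value = 0 ⊕ 1 = 1.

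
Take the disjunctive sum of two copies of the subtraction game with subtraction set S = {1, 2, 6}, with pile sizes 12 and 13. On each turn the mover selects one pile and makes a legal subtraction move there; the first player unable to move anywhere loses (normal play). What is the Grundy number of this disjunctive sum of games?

All piles use S = {1, 2, 6}:
n :  0  1  2  3  4  5  6  7  8  9 10 11 12 13
G :  0  1  2  0  1  2  3  0  1  2  0  1  2  3
Pile A: G(12) = 2.
Pile B: G(13) = 3.
Combined Grundy value = 2 ⊕ 3 = 1.

1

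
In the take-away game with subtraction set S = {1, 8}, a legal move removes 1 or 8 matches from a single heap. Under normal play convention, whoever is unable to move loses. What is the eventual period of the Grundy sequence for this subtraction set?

9

G(0) = 0
G(1) = mex{0} = 1
G(2) = mex{1} = 0
G(3) = mex{0} = 1
G(4) = mex{1} = 0
G(5) = mex{0} = 1
G(6) = mex{1} = 0
G(7) = mex{0} = 1
G(8) = mex{1,0} = 2
G(9) = mex{2,1} = 0
G(10) = mex{0,0} = 1
G(11) = mex{1,1} = 0
G(12) = mex{0,0} = 1
G(13) = mex{1,1} = 0
G(14) = mex{0,0} = 1
G(15) = mex{1,1} = 0
G(16) = mex{0,2} = 1
G(17) = mex{1,0} = 2
G(18) = mex{2,1} = 0
G(19) = mex{0,0} = 1
G(n+9) = G(n) holds for n = 0,…,7 (a full window of length max(S) = 8), so the sequence is purely periodic with period 9.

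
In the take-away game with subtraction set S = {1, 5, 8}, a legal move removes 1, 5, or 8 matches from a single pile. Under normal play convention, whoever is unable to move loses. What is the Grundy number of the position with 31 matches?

G(0) = 0
G(1) = mex{0} = 1
G(2) = mex{1} = 0
G(3) = mex{0} = 1
G(4) = mex{1} = 0
G(5) = mex{0,0} = 1
G(6) = mex{1,1} = 0
G(7) = mex{0,0} = 1
G(8) = mex{1,1,0} = 2
G(9) = mex{2,0,1} = 3
G(10) = mex{3,1,0} = 2
G(11) = mex{2,0,1} = 3
G(12) = mex{3,1,0} = 2
G(13) = mex{2,2,1} = 0
G(14) = mex{0,3,0} = 1
G(15) = mex{1,2,1} = 0
G(16) = mex{0,3,2} = 1
G(17) = mex{1,2,3} = 0
G(18) = mex{0,0,2} = 1
G(19) = mex{1,1,3} = 0
G(20) = mex{0,0,2} = 1
G(21) = mex{1,1,0} = 2
G(22) = mex{2,0,1} = 3
G(23) = mex{3,1,0} = 2
G(24) = mex{2,0,1} = 3
G(25) = mex{3,1,0} = 2
G(26) = mex{2,2,1} = 0
G(27) = mex{0,3,0} = 1
G(28) = mex{1,2,1} = 0
G(29) = mex{0,3,2} = 1
G(30) = mex{1,2,3} = 0
G(31) = mex{0,0,2} = 1

1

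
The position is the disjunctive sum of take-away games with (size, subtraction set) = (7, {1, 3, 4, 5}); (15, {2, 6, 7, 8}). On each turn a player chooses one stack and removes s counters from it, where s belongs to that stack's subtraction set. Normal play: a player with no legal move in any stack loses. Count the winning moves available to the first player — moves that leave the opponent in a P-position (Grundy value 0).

1

Stack A, S = {1, 3, 4, 5}:
G(0) = 0
G(1) = mex{0} = 1
G(2) = mex{1} = 0
G(3) = mex{0,0} = 1
G(4) = mex{1,1,0} = 2
G(5) = mex{2,0,1,0} = 3
G(6) = mex{3,1,0,1} = 2
G(7) = mex{2,2,1,0} = 3
G_A(7) = 3.
Stack B, S = {2, 6, 7, 8}:
n :  0  1  2  3  4  5  6  7  8  9 10 11 12 13 14 15
G :  0  0  1  1  0  0  1  1  2  2  3  3  2  2  0  0
G_B(15) = 0.
Combined Grundy value = 3 ⊕ 0 = 3.
A winning move leaves total XOR = 0, i.e. changes one component's Grundy value g to g ⊕ X where X is the current total.
Stack A: need g' = 3⊕3 = 0. Options: 7−1→G=2, 7−3→G=2, 7−4→G=1, 7−5→G=0. Hits: 1.
Stack B: need g' = 0⊕3 = 3. Options: 15−2→G=2, 15−6→G=2, 15−7→G=2, 15−8→G=1. Hits: 0.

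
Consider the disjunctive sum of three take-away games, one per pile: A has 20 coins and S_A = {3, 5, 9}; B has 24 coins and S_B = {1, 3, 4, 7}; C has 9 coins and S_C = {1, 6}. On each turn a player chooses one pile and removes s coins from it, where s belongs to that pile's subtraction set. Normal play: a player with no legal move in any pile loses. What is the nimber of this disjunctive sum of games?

Pile A, S = {3, 5, 9}:
G(0) = 0
G(1) = mex{} = 0
G(2) = mex{} = 0
G(3) = mex{0} = 1
G(4) = mex{0} = 1
G(5) = mex{0,0} = 1
G(6) = mex{1,0} = 2
G(7) = mex{1,0} = 2
G(8) = mex{1,1} = 0
G(9) = mex{2,1,0} = 3
G(10) = mex{2,1,0} = 3
G(11) = mex{0,2,0} = 1
G(12) = mex{3,2,1} = 0
G(13) = mex{3,0,1} = 2
G(14) = mex{1,3,1} = 0
G(15) = mex{0,3,2} = 1
G(16) = mex{2,1,2} = 0
G(17) = mex{0,0,0} = 1
G(18) = mex{1,2,3} = 0
G(19) = mex{0,0,3} = 1
G(20) = mex{1,1,1} = 0
G_A(20) = 0.
Pile B, S = {1, 3, 4, 7}:
G(0) = 0
G(1) = mex{0} = 1
G(2) = mex{1} = 0
G(3) = mex{0,0} = 1
G(4) = mex{1,1,0} = 2
G(5) = mex{2,0,1} = 3
G(6) = mex{3,1,0} = 2
G(7) = mex{2,2,1,0} = 3
G(8) = mex{3,3,2,1} = 0
G(9) = mex{0,2,3,0} = 1
G(10) = mex{1,3,2,1} = 0
G(11) = mex{0,0,3,2} = 1
G(12) = mex{1,1,0,3} = 2
G(13) = mex{2,0,1,2} = 3
G(14) = mex{3,1,0,3} = 2
G(15) = mex{2,2,1,0} = 3
G(16) = mex{3,3,2,1} = 0
G(17) = mex{0,2,3,0} = 1
G(18) = mex{1,3,2,1} = 0
G(19) = mex{0,0,3,2} = 1
G(20) = mex{1,1,0,3} = 2
G(21) = mex{2,0,1,2} = 3
G(22) = mex{3,1,0,3} = 2
G(23) = mex{2,2,1,0} = 3
G(24) = mex{3,3,2,1} = 0
G_B(24) = 0.
Pile C, S = {1, 6}:
G(0) = 0
G(1) = mex{0} = 1
G(2) = mex{1} = 0
G(3) = mex{0} = 1
G(4) = mex{1} = 0
G(5) = mex{0} = 1
G(6) = mex{1,0} = 2
G(7) = mex{2,1} = 0
G(8) = mex{0,0} = 1
G(9) = mex{1,1} = 0
G_C(9) = 0.
Combined Grundy value = 0 ⊕ 0 ⊕ 0 = 0.

0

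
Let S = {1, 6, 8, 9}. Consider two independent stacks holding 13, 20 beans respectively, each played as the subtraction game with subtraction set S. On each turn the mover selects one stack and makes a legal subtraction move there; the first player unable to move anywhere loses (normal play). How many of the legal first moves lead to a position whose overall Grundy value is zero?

All stacks use S = {1, 6, 8, 9}:
n :  0  1  2  3  4  5  6  7  8  9 10 11 12 13 14 15 16 17 18 19 20
G :  0  1  0  1  0  1  2  0  1  2  3  2  3  2  0  1  2  0  1  0  1
Stack A: G(13) = 2.
Stack B: G(20) = 1.
Combined Grundy value = 2 ⊕ 1 = 3.
A winning move leaves total XOR = 0, i.e. changes one component's Grundy value g to g ⊕ X where X is the current total.
Stack A: need g' = 2⊕3 = 1. Options: 13−1→G=3, 13−6→G=0, 13−8→G=1, 13−9→G=0. Hits: 1.
Stack B: need g' = 1⊕3 = 2. Options: 20−1→G=0, 20−6→G=0, 20−8→G=3, 20−9→G=2. Hits: 1.

2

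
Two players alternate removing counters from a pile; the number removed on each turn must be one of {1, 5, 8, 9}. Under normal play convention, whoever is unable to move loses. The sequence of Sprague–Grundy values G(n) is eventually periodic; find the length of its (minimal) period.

16

G(0) = 0
G(1) = mex{0} = 1
G(2) = mex{1} = 0
G(3) = mex{0} = 1
G(4) = mex{1} = 0
G(5) = mex{0,0} = 1
G(6) = mex{1,1} = 0
G(7) = mex{0,0} = 1
G(8) = mex{1,1,0} = 2
G(9) = mex{2,0,1,0} = 3
G(10) = mex{3,1,0,1} = 2
G(11) = mex{2,0,1,0} = 3
G(12) = mex{3,1,0,1} = 2
G(13) = mex{2,2,1,0} = 3
G(14) = mex{3,3,0,1} = 2
G(15) = mex{2,2,1,0} = 3
G(16) = mex{3,3,2,1} = 0
G(17) = mex{0,2,3,2} = 1
G(18) = mex{1,3,2,3} = 0
G(19) = mex{0,2,3,2} = 1
G(20) = mex{1,3,2,3} = 0
G(21) = mex{0,0,3,2} = 1
G(22) = mex{1,1,2,3} = 0
G(23) = mex{0,0,3,2} = 1
G(24) = mex{1,1,0,3} = 2
G(25) = mex{2,0,1,0} = 3
G(26) = mex{3,1,0,1} = 2
G(27) = mex{2,0,1,0} = 3
G(28) = mex{3,1,0,1} = 2
G(29) = mex{2,2,1,0} = 3
G(30) = mex{3,3,0,1} = 2
G(31) = mex{2,2,1,0} = 3
G(32) = mex{3,3,2,1} = 0
G(33) = mex{0,2,3,2} = 1
G(n+16) = G(n) holds for n = 0,…,8 (a full window of length max(S) = 9), so the sequence is purely periodic with period 16.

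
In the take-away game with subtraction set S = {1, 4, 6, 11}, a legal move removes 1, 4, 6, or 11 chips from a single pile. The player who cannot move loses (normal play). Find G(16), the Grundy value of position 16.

n :  0  1  2  3  4  5  6  7  8  9 10 11 12 13 14 15 16
G :  0  1  0  1  2  0  1  0  1  2  0  1  0  1  2  0  1

1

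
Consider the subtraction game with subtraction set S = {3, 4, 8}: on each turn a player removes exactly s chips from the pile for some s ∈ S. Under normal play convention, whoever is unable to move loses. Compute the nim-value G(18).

G(0) = 0
G(1) = mex{} = 0
G(2) = mex{} = 0
G(3) = mex{0} = 1
G(4) = mex{0,0} = 1
G(5) = mex{0,0} = 1
G(6) = mex{1,0} = 2
G(7) = mex{1,1} = 0
G(8) = mex{1,1,0} = 2
G(9) = mex{2,1,0} = 3
G(10) = mex{0,2,0} = 1
G(11) = mex{2,0,1} = 3
G(12) = mex{3,2,1} = 0
G(13) = mex{1,3,1} = 0
G(14) = mex{3,1,2} = 0
G(15) = mex{0,3,0} = 1
G(16) = mex{0,0,2} = 1
G(17) = mex{0,0,3} = 1
G(18) = mex{1,0,1} = 2

2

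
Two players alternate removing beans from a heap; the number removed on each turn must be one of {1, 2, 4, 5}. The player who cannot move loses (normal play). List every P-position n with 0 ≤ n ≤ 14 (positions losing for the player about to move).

0, 3, 6, 9, 12

G(0) = 0
G(1) = mex{0} = 1
G(2) = mex{1,0} = 2
G(3) = mex{2,1} = 0
G(4) = mex{0,2,0} = 1
G(5) = mex{1,0,1,0} = 2
G(6) = mex{2,1,2,1} = 0
G(7) = mex{0,2,0,2} = 1
G(8) = mex{1,0,1,0} = 2
G(9) = mex{2,1,2,1} = 0
G(10) = mex{0,2,0,2} = 1
G(11) = mex{1,0,1,0} = 2
G(12) = mex{2,1,2,1} = 0
G(13) = mex{0,2,0,2} = 1
G(14) = mex{1,0,1,0} = 2
P-positions are exactly the n with G(n) = 0.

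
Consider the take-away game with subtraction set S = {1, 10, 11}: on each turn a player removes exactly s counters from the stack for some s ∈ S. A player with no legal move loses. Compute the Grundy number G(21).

G(0) = 0
G(1) = mex{0} = 1
G(2) = mex{1} = 0
G(3) = mex{0} = 1
G(4) = mex{1} = 0
G(5) = mex{0} = 1
G(6) = mex{1} = 0
G(7) = mex{0} = 1
G(8) = mex{1} = 0
G(9) = mex{0} = 1
G(10) = mex{1,0} = 2
G(11) = mex{2,1,0} = 3
G(12) = mex{3,0,1} = 2
G(13) = mex{2,1,0} = 3
G(14) = mex{3,0,1} = 2
G(15) = mex{2,1,0} = 3
G(16) = mex{3,0,1} = 2
G(17) = mex{2,1,0} = 3
G(18) = mex{3,0,1} = 2
G(19) = mex{2,1,0} = 3
G(20) = mex{3,2,1} = 0
G(21) = mex{0,3,2} = 1

1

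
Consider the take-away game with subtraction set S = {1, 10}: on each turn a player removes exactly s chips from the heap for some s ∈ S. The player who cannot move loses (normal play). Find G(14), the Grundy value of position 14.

G(0) = 0
G(1) = mex{0} = 1
G(2) = mex{1} = 0
G(3) = mex{0} = 1
G(4) = mex{1} = 0
G(5) = mex{0} = 1
G(6) = mex{1} = 0
G(7) = mex{0} = 1
G(8) = mex{1} = 0
G(9) = mex{0} = 1
G(10) = mex{1,0} = 2
G(11) = mex{2,1} = 0
G(12) = mex{0,0} = 1
G(13) = mex{1,1} = 0
G(14) = mex{0,0} = 1

1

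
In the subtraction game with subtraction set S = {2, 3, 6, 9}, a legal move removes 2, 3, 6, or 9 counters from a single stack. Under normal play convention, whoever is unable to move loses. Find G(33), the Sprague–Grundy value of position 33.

2

n :  0  1  2  3  4  5  6  7  8  9 10 11 12 13 14 15 16 17 18 19 20 21 22 23 24 25 26 27 28 29 30 31 32 33
G :  0  0  1  1  2  0  3  1  2  2  3  3  0  0  1  1  2  0  3  1  2  2  3  3  0  0  1  1  2  0  3  1  2  2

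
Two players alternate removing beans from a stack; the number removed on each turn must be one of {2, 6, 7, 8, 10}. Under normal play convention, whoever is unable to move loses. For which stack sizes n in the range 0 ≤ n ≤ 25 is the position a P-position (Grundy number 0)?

0, 1, 4, 5, 16, 17, 20, 21

n :  0  1  2  3  4  5  6  7  8  9 10 11 12 13 14 15 16 17 18 19 20 21 22 23 24 25
G :  0  0  1  1  0  0  1  1  2  2  3  3  2  2  3  3  0  0  1  1  0  0  1  1  2  2
P-positions are exactly the n with G(n) = 0.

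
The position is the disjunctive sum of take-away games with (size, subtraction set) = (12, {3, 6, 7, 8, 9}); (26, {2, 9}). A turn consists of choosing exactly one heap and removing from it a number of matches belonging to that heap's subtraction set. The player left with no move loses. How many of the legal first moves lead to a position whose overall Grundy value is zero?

Heap A, S = {3, 6, 7, 8, 9}:
G(0) = 0
G(1) = mex{} = 0
G(2) = mex{} = 0
G(3) = mex{0} = 1
G(4) = mex{0} = 1
G(5) = mex{0} = 1
G(6) = mex{1,0} = 2
G(7) = mex{1,0,0} = 2
G(8) = mex{1,0,0,0} = 2
G(9) = mex{2,1,0,0,0} = 3
G(10) = mex{2,1,1,0,0} = 3
G(11) = mex{2,1,1,1,0} = 3
G(12) = mex{3,2,1,1,1} = 0
G_A(12) = 0.
Heap B, S = {2, 9}:
n :  0  1  2  3  4  5  6  7  8  9 10 11 12 13 14 15 16 17 18 19 20 21 22 23 24 25 26
G :  0  0  1  1  0  0  1  1  0  2  1  0  0  1  1  0  0  1  1  0  2  1  0  0  1  1  0
G_B(26) = 0.
Combined Grundy value = 0 ⊕ 0 = 0.
A winning move leaves total XOR = 0, i.e. changes one component's Grundy value g to g ⊕ X where X is the current total.
Heap A: target g' = 0⊕0 = 0, but every legal move changes the Grundy value (mex property), so 0 moves.
Heap B: target g' = 0⊕0 = 0, but every legal move changes the Grundy value (mex property), so 0 moves.

0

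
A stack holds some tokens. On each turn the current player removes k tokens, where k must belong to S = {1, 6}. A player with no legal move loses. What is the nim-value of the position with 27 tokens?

2

n :  0  1  2  3  4  5  6  7  8  9 10 11 12 13 14 15 16 17 18 19 20 21 22 23 24 25 26 27
G :  0  1  0  1  0  1  2  0  1  0  1  0  1  2  0  1  0  1  0  1  2  0  1  0  1  0  1  2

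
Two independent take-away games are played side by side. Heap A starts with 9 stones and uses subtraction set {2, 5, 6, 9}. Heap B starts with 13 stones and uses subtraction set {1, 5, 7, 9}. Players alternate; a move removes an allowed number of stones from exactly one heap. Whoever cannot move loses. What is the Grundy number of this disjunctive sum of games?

3

Heap A, S = {2, 5, 6, 9}:
G(0) = 0
G(1) = mex{} = 0
G(2) = mex{0} = 1
G(3) = mex{0} = 1
G(4) = mex{1} = 0
G(5) = mex{1,0} = 2
G(6) = mex{0,0,0} = 1
G(7) = mex{2,1,0} = 3
G(8) = mex{1,1,1} = 0
G(9) = mex{3,0,1,0} = 2
G_A(9) = 2.
Heap B, S = {1, 5, 7, 9}:
G(0) = 0
G(1) = mex{0} = 1
G(2) = mex{1} = 0
G(3) = mex{0} = 1
G(4) = mex{1} = 0
G(5) = mex{0,0} = 1
G(6) = mex{1,1} = 0
G(7) = mex{0,0,0} = 1
G(8) = mex{1,1,1} = 0
G(9) = mex{0,0,0,0} = 1
G(10) = mex{1,1,1,1} = 0
G(11) = mex{0,0,0,0} = 1
G(12) = mex{1,1,1,1} = 0
G(13) = mex{0,0,0,0} = 1
G_B(13) = 1.
Combined Grundy value = 2 ⊕ 1 = 3.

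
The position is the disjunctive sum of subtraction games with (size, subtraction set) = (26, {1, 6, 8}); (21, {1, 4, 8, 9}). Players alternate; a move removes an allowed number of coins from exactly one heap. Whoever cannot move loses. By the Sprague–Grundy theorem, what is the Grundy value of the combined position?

3

Heap A, S = {1, 6, 8}:
n :  0  1  2  3  4  5  6  7  8  9 10 11 12 13 14 15 16 17 18 19 20 21 22 23 24 25 26
G :  0  1  0  1  0  1  2  0  1  0  1  0  1  2  0  1  0  1  0  1  2  0  1  0  1  0  1
G_A(26) = 1.
Heap B, S = {1, 4, 8, 9}:
G(0) = 0
G(1) = mex{0} = 1
G(2) = mex{1} = 0
G(3) = mex{0} = 1
G(4) = mex{1,0} = 2
G(5) = mex{2,1} = 0
G(6) = mex{0,0} = 1
G(7) = mex{1,1} = 0
G(8) = mex{0,2,0} = 1
G(9) = mex{1,0,1,0} = 2
G(10) = mex{2,1,0,1} = 3
G(11) = mex{3,0,1,0} = 2
G(12) = mex{2,1,2,1} = 0
G(13) = mex{0,2,0,2} = 1
G(14) = mex{1,3,1,0} = 2
G(15) = mex{2,2,0,1} = 3
G(16) = mex{3,0,1,0} = 2
G(17) = mex{2,1,2,1} = 0
G(18) = mex{0,2,3,2} = 1
G(19) = mex{1,3,2,3} = 0
G(20) = mex{0,2,0,2} = 1
G(21) = mex{1,0,1,0} = 2
G_B(21) = 2.
Combined Grundy value = 1 ⊕ 2 = 3.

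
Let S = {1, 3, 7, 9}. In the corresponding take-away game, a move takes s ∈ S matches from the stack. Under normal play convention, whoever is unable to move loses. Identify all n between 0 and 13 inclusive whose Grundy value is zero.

n :  0  1  2  3  4  5  6  7  8  9 10 11 12 13
G :  0  1  0  1  0  1  0  1  0  1  0  1  0  1
P-positions are exactly the n with G(n) = 0.

0, 2, 4, 6, 8, 10, 12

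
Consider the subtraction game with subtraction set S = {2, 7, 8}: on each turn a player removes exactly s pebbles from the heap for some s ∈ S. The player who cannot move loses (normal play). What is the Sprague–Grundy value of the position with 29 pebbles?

0

n :  0  1  2  3  4  5  6  7  8  9 10 11 12 13 14 15 16 17 18 19 20 21 22 23 24 25 26 27 28 29
G :  0  0  1  1  0  0  1  1  2  2  0  3  1  2  0  0  1  1  2  0  0  1  1  2  0  0  1  1  2  0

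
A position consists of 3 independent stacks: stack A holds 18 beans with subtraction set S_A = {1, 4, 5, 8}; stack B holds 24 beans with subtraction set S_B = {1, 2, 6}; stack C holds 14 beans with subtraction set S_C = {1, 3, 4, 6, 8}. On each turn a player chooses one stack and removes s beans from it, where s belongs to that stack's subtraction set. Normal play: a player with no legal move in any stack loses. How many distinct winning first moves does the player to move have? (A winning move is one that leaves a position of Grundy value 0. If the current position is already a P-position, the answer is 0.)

Stack A, S = {1, 4, 5, 8}:
n :  0  1  2  3  4  5  6  7  8  9 10 11 12 13 14 15 16 17 18
G :  0  1  0  1  2  3  2  3  4  0  1  0  1  2  3  2  3  4  0
G_A(18) = 0.
Stack B, S = {1, 2, 6}:
G(0) = 0
G(1) = mex{0} = 1
G(2) = mex{1,0} = 2
G(3) = mex{2,1} = 0
G(4) = mex{0,2} = 1
G(5) = mex{1,0} = 2
G(6) = mex{2,1,0} = 3
G(7) = mex{3,2,1} = 0
G(8) = mex{0,3,2} = 1
G(9) = mex{1,0,0} = 2
G(10) = mex{2,1,1} = 0
G(11) = mex{0,2,2} = 1
G(12) = mex{1,0,3} = 2
G(13) = mex{2,1,0} = 3
G(14) = mex{3,2,1} = 0
G(15) = mex{0,3,2} = 1
G(16) = mex{1,0,0} = 2
G(17) = mex{2,1,1} = 0
G(18) = mex{0,2,2} = 1
G(19) = mex{1,0,3} = 2
G(20) = mex{2,1,0} = 3
G(21) = mex{3,2,1} = 0
G(22) = mex{0,3,2} = 1
G(23) = mex{1,0,0} = 2
G(24) = mex{2,1,1} = 0
G_B(24) = 0.
Stack C, S = {1, 3, 4, 6, 8}:
n :  0  1  2  3  4  5  6  7  8  9 10 11 12 13 14
G :  0  1  0  1  2  3  2  0  1  0  1  2  3  2  0
G_C(14) = 0.
Combined Grundy value = 0 ⊕ 0 ⊕ 0 = 0.
A winning move leaves total XOR = 0, i.e. changes one component's Grundy value g to g ⊕ X where X is the current total.
Stack A: target g' = 0⊕0 = 0, but every legal move changes the Grundy value (mex property), so 0 moves.
Stack B: target g' = 0⊕0 = 0, but every legal move changes the Grundy value (mex property), so 0 moves.
Stack C: target g' = 0⊕0 = 0, but every legal move changes the Grundy value (mex property), so 0 moves.

0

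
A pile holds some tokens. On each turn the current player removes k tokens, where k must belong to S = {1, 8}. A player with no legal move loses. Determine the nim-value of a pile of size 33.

G(0) = 0
G(1) = mex{0} = 1
G(2) = mex{1} = 0
G(3) = mex{0} = 1
G(4) = mex{1} = 0
G(5) = mex{0} = 1
G(6) = mex{1} = 0
G(7) = mex{0} = 1
G(8) = mex{1,0} = 2
G(9) = mex{2,1} = 0
G(10) = mex{0,0} = 1
G(11) = mex{1,1} = 0
G(12) = mex{0,0} = 1
G(13) = mex{1,1} = 0
G(14) = mex{0,0} = 1
G(15) = mex{1,1} = 0
G(16) = mex{0,2} = 1
G(17) = mex{1,0} = 2
G(18) = mex{2,1} = 0
G(19) = mex{0,0} = 1
G(20) = mex{1,1} = 0
G(21) = mex{0,0} = 1
G(22) = mex{1,1} = 0
G(23) = mex{0,0} = 1
G(24) = mex{1,1} = 0
G(25) = mex{0,2} = 1
G(26) = mex{1,0} = 2
G(27) = mex{2,1} = 0
G(28) = mex{0,0} = 1
G(29) = mex{1,1} = 0
G(30) = mex{0,0} = 1
G(31) = mex{1,1} = 0
G(32) = mex{0,0} = 1
G(33) = mex{1,1} = 0

0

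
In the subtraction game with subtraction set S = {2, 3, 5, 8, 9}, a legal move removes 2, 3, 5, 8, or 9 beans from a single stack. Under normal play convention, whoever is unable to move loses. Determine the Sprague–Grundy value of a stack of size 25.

n :  0  1  2  3  4  5  6  7  8  9 10 11 12 13 14 15 16 17 18 19 20 21 22 23 24 25
G :  0  0  1  1  2  2  3  0  4  1  3  0  4  1  5  2  2  0  0  1  1  3  2  4  0  3

3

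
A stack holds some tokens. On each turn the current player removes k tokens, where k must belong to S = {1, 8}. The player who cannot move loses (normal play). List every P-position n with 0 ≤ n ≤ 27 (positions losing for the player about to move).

n :  0  1  2  3  4  5  6  7  8  9 10 11 12 13 14 15 16 17 18 19 20 21 22 23 24 25 26 27
G :  0  1  0  1  0  1  0  1  2  0  1  0  1  0  1  0  1  2  0  1  0  1  0  1  0  1  2  0
P-positions are exactly the n with G(n) = 0.

0, 2, 4, 6, 9, 11, 13, 15, 18, 20, 22, 24, 27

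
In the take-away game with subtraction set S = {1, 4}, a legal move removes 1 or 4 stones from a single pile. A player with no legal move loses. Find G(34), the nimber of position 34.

G(0) = 0
G(1) = mex{0} = 1
G(2) = mex{1} = 0
G(3) = mex{0} = 1
G(4) = mex{1,0} = 2
G(5) = mex{2,1} = 0
G(6) = mex{0,0} = 1
G(7) = mex{1,1} = 0
G(8) = mex{0,2} = 1
G(9) = mex{1,0} = 2
G(10) = mex{2,1} = 0
G(11) = mex{0,0} = 1
G(12) = mex{1,1} = 0
G(13) = mex{0,2} = 1
G(14) = mex{1,0} = 2
G(15) = mex{2,1} = 0
G(16) = mex{0,0} = 1
G(17) = mex{1,1} = 0
G(18) = mex{0,2} = 1
G(19) = mex{1,0} = 2
G(20) = mex{2,1} = 0
G(21) = mex{0,0} = 1
G(22) = mex{1,1} = 0
G(23) = mex{0,2} = 1
G(24) = mex{1,0} = 2
G(25) = mex{2,1} = 0
G(26) = mex{0,0} = 1
G(27) = mex{1,1} = 0
G(28) = mex{0,2} = 1
G(29) = mex{1,0} = 2
G(30) = mex{2,1} = 0
G(31) = mex{0,0} = 1
G(32) = mex{1,1} = 0
G(33) = mex{0,2} = 1
G(34) = mex{1,0} = 2

2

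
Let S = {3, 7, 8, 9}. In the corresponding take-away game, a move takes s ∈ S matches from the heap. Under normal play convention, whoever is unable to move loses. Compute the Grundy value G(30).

4

G(0) = 0
G(1) = mex{} = 0
G(2) = mex{} = 0
G(3) = mex{0} = 1
G(4) = mex{0} = 1
G(5) = mex{0} = 1
G(6) = mex{1} = 0
G(7) = mex{1,0} = 2
G(8) = mex{1,0,0} = 2
G(9) = mex{0,0,0,0} = 1
G(10) = mex{2,1,0,0} = 3
G(11) = mex{2,1,1,0} = 3
G(12) = mex{1,1,1,1} = 0
G(13) = mex{3,0,1,1} = 2
G(14) = mex{3,2,0,1} = 4
G(15) = mex{0,2,2,0} = 1
G(16) = mex{2,1,2,2} = 0
G(17) = mex{4,3,1,2} = 0
G(18) = mex{1,3,3,1} = 0
G(19) = mex{0,0,3,3} = 1
G(20) = mex{0,2,0,3} = 1
G(21) = mex{0,4,2,0} = 1
G(22) = mex{1,1,4,2} = 0
G(23) = mex{1,0,1,4} = 2
G(24) = mex{1,0,0,1} = 2
G(25) = mex{0,0,0,0} = 1
G(26) = mex{2,1,0,0} = 3
G(27) = mex{2,1,1,0} = 3
G(28) = mex{1,1,1,1} = 0
G(29) = mex{3,0,1,1} = 2
G(30) = mex{3,2,0,1} = 4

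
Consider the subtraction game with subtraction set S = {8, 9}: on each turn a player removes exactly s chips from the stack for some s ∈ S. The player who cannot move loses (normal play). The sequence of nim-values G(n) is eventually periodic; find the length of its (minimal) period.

G(0) = 0
G(1) = mex{} = 0
G(2) = mex{} = 0
G(3) = mex{} = 0
G(4) = mex{} = 0
G(5) = mex{} = 0
G(6) = mex{} = 0
G(7) = mex{} = 0
G(8) = mex{0} = 1
G(9) = mex{0,0} = 1
G(10) = mex{0,0} = 1
G(11) = mex{0,0} = 1
G(12) = mex{0,0} = 1
G(13) = mex{0,0} = 1
G(14) = mex{0,0} = 1
G(15) = mex{0,0} = 1
G(16) = mex{1,0} = 2
G(17) = mex{1,1} = 0
G(18) = mex{1,1} = 0
G(19) = mex{1,1} = 0
G(20) = mex{1,1} = 0
G(21) = mex{1,1} = 0
G(22) = mex{1,1} = 0
G(23) = mex{1,1} = 0
G(24) = mex{2,1} = 0
G(25) = mex{0,2} = 1
G(26) = mex{0,0} = 1
G(27) = mex{0,0} = 1
G(28) = mex{0,0} = 1
G(29) = mex{0,0} = 1
G(30) = mex{0,0} = 1
G(31) = mex{0,0} = 1
G(32) = mex{0,0} = 1
G(33) = mex{1,0} = 2
G(34) = mex{1,1} = 0
G(35) = mex{1,1} = 0
G(n+17) = G(n) holds for n = 0,…,8 (a full window of length max(S) = 9), so the sequence is purely periodic with period 17.

17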